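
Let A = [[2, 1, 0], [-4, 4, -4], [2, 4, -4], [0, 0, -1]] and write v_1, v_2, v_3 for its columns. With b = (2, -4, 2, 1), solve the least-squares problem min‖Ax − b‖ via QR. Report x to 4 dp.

x = (1.0541, -0.5405, -0.5676)

v_1 = (2, -4, 2, 0); ‖v_1‖ = 4.8990, so e_1 = (0.4082, -0.8165, 0.4082, 0.0000).
e_1·v_2 = 0.4082·1 + (-0.8165)·4 + 0.4082·4 + 0.0000·0 = -1.2247.
u_2 = v_2 + 1.2247·e_1 = (1.5000, 3.0000, 4.5000, 0.0000).
‖u_2‖ = 5.6125, so e_2 = (0.2673, 0.5345, 0.8018, 0.0000).
e_1·v_3 = 0.4082·0 + (-0.8165)·(-4) + 0.4082·(-4) + 0.0000·(-1) = 1.6330; e_2·v_3 = 0.2673·0 + 0.5345·(-4) + 0.8018·(-4) + 0.0000·(-1) = -5.3452.
u_3 = v_3 − 1.6330·e_1 + 5.3452·e_2 = (0.7619, 0.1905, -0.3810, -1.0000).
‖u_3‖ = 1.3274, so e_3 = (0.5740, 0.1435, -0.2870, -0.7534).
Qᵀb = (4.8990, 0.0000, -0.7534).
Back-substitute: x_3 = -0.7534/1.3274 = -0.5676.
x_2 = (0.0000 + 5.3452·(-0.5676))/5.6125 = -0.5405.
x_1 = (4.8990 + 1.2247·(-0.5405) − 1.6330·(-0.5676))/4.8990 = 1.0541.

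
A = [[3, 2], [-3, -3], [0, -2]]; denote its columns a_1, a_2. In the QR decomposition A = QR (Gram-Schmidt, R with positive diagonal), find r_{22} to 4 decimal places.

q_1 = a_1/‖a_1‖ = (3, -3, 0)/4.2426 = (0.7071, -0.7071, 0.0000).
r_{12} = q_1·a_2 = 3.5355.
u_2 = a_2 − 3.5355·q_1 = (-0.5000, -0.5000, -2.0000).
r_{22} = ‖u_2‖ = 2.1213.

r_{22} = 2.1213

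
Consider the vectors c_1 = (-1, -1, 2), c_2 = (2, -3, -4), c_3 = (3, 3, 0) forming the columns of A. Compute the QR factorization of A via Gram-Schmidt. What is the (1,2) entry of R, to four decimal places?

r_{12} = -2.8577

e_1 = c_1/‖c_1‖ = (-1, -1, 2)/2.4495 = (-0.4082, -0.4082, 0.8165).
r_{12} = e_1·c_2 = -2.8577.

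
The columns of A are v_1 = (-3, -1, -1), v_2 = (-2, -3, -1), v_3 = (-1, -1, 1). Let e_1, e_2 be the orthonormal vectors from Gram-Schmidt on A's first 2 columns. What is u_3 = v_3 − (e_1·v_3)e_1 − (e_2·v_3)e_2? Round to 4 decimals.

v_1 = (-3, -1, -1); ‖v_1‖ = 3.3166, so e_1 = (-0.9045, -0.3015, -0.3015).
e_1·v_2 = (-0.9045)·(-2) + (-0.3015)·(-3) + (-0.3015)·(-1) = 3.0151.
u_2 = v_2 − 3.0151·e_1 = (0.7273, -2.0909, -0.0909).
‖u_2‖ = 2.2156, so e_2 = (0.3282, -0.9437, -0.0410).
e_1·v_3 = (-0.9045)·(-1) + (-0.3015)·(-1) + (-0.3015)·1 = 0.9045; e_2·v_3 = 0.3282·(-1) + (-0.9437)·(-1) + (-0.0410)·1 = 0.5744.
u_3 = v_3 − 0.9045·e_1 − 0.5744·e_2 = (-0.3704, -0.1852, 1.2963).

u_3 = (-0.3704, -0.1852, 1.2963)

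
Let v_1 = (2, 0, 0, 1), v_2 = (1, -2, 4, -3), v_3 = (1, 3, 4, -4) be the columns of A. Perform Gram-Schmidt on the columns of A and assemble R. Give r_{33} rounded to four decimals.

v_1 = (2, 0, 0, 1); ‖v_1‖ = 2.2361, so q_1 = (0.8944, 0.0000, 0.0000, 0.4472).
q_1·v_2 = 0.8944·1 + 0.0000·(-2) + 0.0000·4 + 0.4472·(-3) = -0.4472.
u_2 = v_2 + 0.4472·q_1 = (1.4000, -2.0000, 4.0000, -2.8000).
‖u_2‖ = 5.4589, so q_2 = (0.2565, -0.3664, 0.7327, -0.5129).
q_1·v_3 = 0.8944·1 + 0.0000·3 + 0.0000·4 + 0.4472·(-4) = -0.8944; q_2·v_3 = 0.2565·1 + (-0.3664)·3 + 0.7327·4 + (-0.5129)·(-4) = 4.1400.
u_3 = v_3 + 0.8944·q_1 − 4.1400·q_2 = (0.7383, 4.5168, 0.9664, -1.4765).
r_{33} = ‖u_3‖ = 4.9051.

r_{33} = 4.9051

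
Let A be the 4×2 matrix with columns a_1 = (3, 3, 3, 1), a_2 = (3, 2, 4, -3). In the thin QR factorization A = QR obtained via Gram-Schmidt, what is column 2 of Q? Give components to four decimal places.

e_2 = (0.1027, -0.1369, 0.3422, -0.9239)

e_1 = a_1/‖a_1‖ = (3, 3, 3, 1)/5.2915 = (0.5669, 0.5669, 0.5669, 0.1890).
r_{12} = e_1·a_2 = 4.5356.
u_2 = a_2 − 4.5356·e_1 = (0.4286, -0.5714, 1.4286, -3.8571).
‖u_2‖ = 4.1748, so e_2 = (0.1027, -0.1369, 0.3422, -0.9239).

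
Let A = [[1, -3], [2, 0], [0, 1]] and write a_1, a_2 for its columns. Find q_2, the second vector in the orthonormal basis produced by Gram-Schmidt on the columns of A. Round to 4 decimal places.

q_2 = (-0.8381, 0.4191, 0.3492)

a_1 = (1, 2, 0); ‖a_1‖ = 2.2361, so q_1 = (0.4472, 0.8944, 0.0000).
q_1·a_2 = 0.4472·(-3) + 0.8944·0 + 0.0000·1 = -1.3416.
u_2 = a_2 + 1.3416·q_1 = (-2.4000, 1.2000, 1.0000).
‖u_2‖ = 2.8636, so q_2 = (-0.8381, 0.4191, 0.3492).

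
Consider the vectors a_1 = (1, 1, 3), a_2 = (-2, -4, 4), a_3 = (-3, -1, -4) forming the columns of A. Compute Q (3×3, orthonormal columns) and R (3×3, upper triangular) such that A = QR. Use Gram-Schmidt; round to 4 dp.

e_1 = a_1/‖a_1‖ = (1, 1, 3)/3.3166 = (0.3015, 0.3015, 0.9045).
r_{12} = e_1·a_2 = 1.8091.
u_2 = a_2 − 1.8091·e_1 = (-2.5455, -4.5455, 2.3636).
‖u_2‖ = 5.7208, so e_2 = (-0.4449, -0.7946, 0.4132).
r_{13} = e_1·a_3 = -4.8242; r_{23} = e_2·a_3 = 0.4767.
u_3 = a_3 + 4.8242·e_1 − 0.4767·e_2 = (-1.3333, 0.8333, 0.1667).
‖u_3‖ = 1.5811, so e_3 = (-0.8433, 0.5270, 0.1054).

Q = [[0.3015, -0.4449, -0.8433], [0.3015, -0.7946, 0.5270], [0.9045, 0.4132, 0.1054]], R = [[3.3166, 1.8091, -4.8242], [0.0000, 5.7208, 0.4767], [0.0000, 0.0000, 1.5811]]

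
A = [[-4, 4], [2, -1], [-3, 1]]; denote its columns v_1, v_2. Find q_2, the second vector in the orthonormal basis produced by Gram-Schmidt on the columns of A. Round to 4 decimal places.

v_1 = (-4, 2, -3); ‖v_1‖ = 5.3852, so q_1 = (-0.7428, 0.3714, -0.5571).
q_1·v_2 = (-0.7428)·4 + 0.3714·(-1) + (-0.5571)·1 = -3.8996.
u_2 = v_2 + 3.8996·q_1 = (1.1034, 0.4483, -1.1724).
‖u_2‖ = 1.6713, so q_2 = (0.6603, 0.2682, -0.7015).

q_2 = (0.6603, 0.2682, -0.7015)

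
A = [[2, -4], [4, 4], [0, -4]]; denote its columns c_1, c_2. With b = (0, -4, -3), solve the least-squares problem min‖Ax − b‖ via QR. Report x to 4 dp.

x = (-0.8214, 0.0536)

c_1 = (2, 4, 0); ‖c_1‖ = 4.4721, so e_1 = (0.4472, 0.8944, 0.0000).
e_1·c_2 = 0.4472·(-4) + 0.8944·4 + 0.0000·(-4) = 1.7889.
u_2 = c_2 − 1.7889·e_1 = (-4.8000, 2.4000, -4.0000).
‖u_2‖ = 6.6933, so e_2 = (-0.7171, 0.3586, -0.5976).
Qᵀb = (-3.5777, 0.3586).
Back-substitute: x_2 = 0.3586/6.6933 = 0.0536.
x_1 = (-3.5777 − 1.7889·0.0536)/4.4721 = -0.8214.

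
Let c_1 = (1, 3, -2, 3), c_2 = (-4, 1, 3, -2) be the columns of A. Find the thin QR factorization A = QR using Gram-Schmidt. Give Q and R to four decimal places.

c_1 = (1, 3, -2, 3); ‖c_1‖ = 4.7958, so e_1 = (0.2085, 0.6255, -0.4170, 0.6255).
e_1·c_2 = 0.2085·(-4) + 0.6255·1 + (-0.4170)·3 + 0.6255·(-2) = -2.7107.
u_2 = c_2 + 2.7107·e_1 = (-3.4348, 2.6957, 1.8696, -0.3043).
‖u_2‖ = 4.7594, so e_2 = (-0.7217, 0.5664, 0.3928, -0.0639).

Q = [[0.2085, -0.7217], [0.6255, 0.5664], [-0.4170, 0.3928], [0.6255, -0.0639]], R = [[4.7958, -2.7107], [0.0000, 4.7594]]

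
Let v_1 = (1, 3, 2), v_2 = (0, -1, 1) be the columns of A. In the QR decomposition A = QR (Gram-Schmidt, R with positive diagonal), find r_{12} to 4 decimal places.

v_1 = (1, 3, 2); ‖v_1‖ = 3.7417, so e_1 = (0.2673, 0.8018, 0.5345).
r_{12} = e_1·v_2 = -0.2673.

r_{12} = -0.2673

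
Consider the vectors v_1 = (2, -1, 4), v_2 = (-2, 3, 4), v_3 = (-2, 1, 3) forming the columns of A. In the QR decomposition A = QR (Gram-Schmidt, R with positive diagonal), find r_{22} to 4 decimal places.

r_{22} = 5.0143

v_1 = (2, -1, 4); ‖v_1‖ = 4.5826, so e_1 = (0.4364, -0.2182, 0.8729).
e_1·v_2 = 0.4364·(-2) + (-0.2182)·3 + 0.8729·4 = 1.9640.
u_2 = v_2 − 1.9640·e_1 = (-2.8571, 3.4286, 2.2857).
r_{22} = ‖u_2‖ = 5.0143.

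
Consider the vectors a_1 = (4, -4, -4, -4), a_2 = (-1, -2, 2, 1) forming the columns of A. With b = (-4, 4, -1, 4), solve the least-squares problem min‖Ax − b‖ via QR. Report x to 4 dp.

x = (-0.7917, -0.8333)

e_1 = a_1/‖a_1‖ = (4, -4, -4, -4)/8.0000 = (0.5000, -0.5000, -0.5000, -0.5000).
r_{12} = e_1·a_2 = -1.0000.
u_2 = a_2 + 1.0000·e_1 = (-0.5000, -2.5000, 1.5000, 0.5000).
‖u_2‖ = 3.0000, so e_2 = (-0.1667, -0.8333, 0.5000, 0.1667).
Qᵀb = (-5.5000, -2.5000).
Back-substitute: x_2 = -2.5000/3.0000 = -0.8333.
x_1 = (-5.5000 + 1.0000·(-0.8333))/8.0000 = -0.7917.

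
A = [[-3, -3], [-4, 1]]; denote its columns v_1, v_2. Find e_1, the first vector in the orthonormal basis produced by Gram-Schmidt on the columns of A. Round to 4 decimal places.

v_1 = (-3, -4); ‖v_1‖ = 5.0000, so e_1 = (-0.6000, -0.8000).

e_1 = (-0.6000, -0.8000)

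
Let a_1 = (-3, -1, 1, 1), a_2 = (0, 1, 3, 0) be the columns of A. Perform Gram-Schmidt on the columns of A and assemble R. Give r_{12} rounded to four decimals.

r_{12} = 0.5774

a_1 = (-3, -1, 1, 1); ‖a_1‖ = 3.4641, so e_1 = (-0.8660, -0.2887, 0.2887, 0.2887).
r_{12} = e_1·a_2 = 0.5774.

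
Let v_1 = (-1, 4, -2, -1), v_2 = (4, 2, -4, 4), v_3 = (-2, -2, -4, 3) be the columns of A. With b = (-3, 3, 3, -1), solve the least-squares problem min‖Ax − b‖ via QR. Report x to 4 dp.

x = (0.6081, -0.4495, -0.2182)

v_1 = (-1, 4, -2, -1); ‖v_1‖ = 4.6904, so e_1 = (-0.2132, 0.8528, -0.4264, -0.2132).
e_1·v_2 = (-0.2132)·4 + 0.8528·2 + (-0.4264)·(-4) + (-0.2132)·4 = 1.7056.
u_2 = v_2 − 1.7056·e_1 = (4.3636, 0.5455, -3.2727, 4.3636).
‖u_2‖ = 7.0065, so e_2 = (0.6228, 0.0778, -0.4671, 0.6228).
e_1·v_3 = (-0.2132)·(-2) + 0.8528·(-2) + (-0.4264)·(-4) + (-0.2132)·3 = -0.2132; e_2·v_3 = 0.6228·(-2) + 0.0778·(-2) + (-0.4671)·(-4) + 0.6228·3 = 2.3355.
u_3 = v_3 + 0.2132·e_1 − 2.3355·e_2 = (-3.5000, -2.0000, -3.0000, 1.5000).
‖u_3‖ = 5.2440, so e_3 = (-0.6674, -0.3814, -0.5721, 0.2860).
Qᵀb = (2.1320, -3.6589, -1.1442).
Back-substitute: x_3 = -1.1442/5.2440 = -0.2182.
x_2 = (-3.6589 − 2.3355·(-0.2182))/7.0065 = -0.4495.
x_1 = (2.1320 − 1.7056·(-0.4495) + 0.2132·(-0.2182))/4.6904 = 0.6081.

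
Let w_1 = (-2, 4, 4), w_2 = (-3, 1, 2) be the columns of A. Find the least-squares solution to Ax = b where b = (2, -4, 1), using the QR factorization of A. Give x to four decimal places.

x = (-0.4444, 0.0000)

w_1 = (-2, 4, 4); ‖w_1‖ = 6.0000, so e_1 = (-0.3333, 0.6667, 0.6667).
e_1·w_2 = (-0.3333)·(-3) + 0.6667·1 + 0.6667·2 = 3.0000.
u_2 = w_2 − 3.0000·e_1 = (-2.0000, -1.0000, 0.0000).
‖u_2‖ = 2.2361, so e_2 = (-0.8944, -0.4472, 0.0000).
Qᵀb = (-2.6667, 0.0000).
Back-substitute: x_2 = 0.0000/2.2361 = 0.0000.
x_1 = (-2.6667 − 3.0000·0.0000)/6.0000 = -0.4444.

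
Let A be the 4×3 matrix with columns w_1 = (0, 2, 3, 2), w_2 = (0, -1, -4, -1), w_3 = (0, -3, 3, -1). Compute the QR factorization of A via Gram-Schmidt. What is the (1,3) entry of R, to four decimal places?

e_1 = w_1/‖w_1‖ = (0, 2, 3, 2)/4.1231 = (0.0000, 0.4851, 0.7276, 0.4851).
r_{13} = e_1·w_3 = 0.2425.

r_{13} = 0.2425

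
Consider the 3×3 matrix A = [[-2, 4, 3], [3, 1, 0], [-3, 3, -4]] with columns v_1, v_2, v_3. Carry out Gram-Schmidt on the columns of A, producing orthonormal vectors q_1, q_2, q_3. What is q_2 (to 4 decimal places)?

q_2 = (0.6597, 0.7037, 0.2639)

v_1 = (-2, 3, -3); ‖v_1‖ = 4.6904, so q_1 = (-0.4264, 0.6396, -0.6396).
q_1·v_2 = (-0.4264)·4 + 0.6396·1 + (-0.6396)·3 = -2.9848.
u_2 = v_2 + 2.9848·q_1 = (2.7273, 2.9091, 1.0909).
‖u_2‖ = 4.1341, so q_2 = (0.6597, 0.7037, 0.2639).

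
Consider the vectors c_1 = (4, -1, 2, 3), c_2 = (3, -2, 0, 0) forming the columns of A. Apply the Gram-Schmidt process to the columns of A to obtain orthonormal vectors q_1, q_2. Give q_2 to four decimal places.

q_2 = (0.4457, -0.6030, -0.3670, -0.5505)

q_1 = c_1/‖c_1‖ = (4, -1, 2, 3)/5.4772 = (0.7303, -0.1826, 0.3651, 0.5477).
r_{12} = q_1·c_2 = 2.5560.
u_2 = c_2 − 2.5560·q_1 = (1.1333, -1.5333, -0.9333, -1.4000).
‖u_2‖ = 2.5430, so q_2 = (0.4457, -0.6030, -0.3670, -0.5505).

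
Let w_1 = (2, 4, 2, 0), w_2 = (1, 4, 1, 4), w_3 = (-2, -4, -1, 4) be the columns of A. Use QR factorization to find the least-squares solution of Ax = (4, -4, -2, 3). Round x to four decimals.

x = (1.1000, -0.6000, 1.2000)

q_1 = w_1/‖w_1‖ = (2, 4, 2, 0)/4.8990 = (0.4082, 0.8165, 0.4082, 0.0000).
r_{12} = q_1·w_2 = 4.0825.
u_2 = w_2 − 4.0825·q_1 = (-0.6667, 0.6667, -0.6667, 4.0000).
‖u_2‖ = 4.1633, so q_2 = (-0.1601, 0.1601, -0.1601, 0.9608).
r_{13} = q_1·w_3 = -4.4907; r_{23} = q_2·w_3 = 3.6829.
u_3 = w_3 + 4.4907·q_1 − 3.6829·q_2 = (0.4231, -0.9231, 1.4231, 0.4615).
‖u_3‖ = 1.8081, so q_3 = (0.2340, -0.5105, 0.7871, 0.2553).
Qᵀb = (-2.4495, 1.9215, 2.1697).
Back-substitute: x_3 = 2.1697/1.8081 = 1.2000.
x_2 = (1.9215 − 3.6829·1.2000)/4.1633 = -0.6000.
x_1 = (-2.4495 − 4.0825·(-0.6000) + 4.4907·1.2000)/4.8990 = 1.1000.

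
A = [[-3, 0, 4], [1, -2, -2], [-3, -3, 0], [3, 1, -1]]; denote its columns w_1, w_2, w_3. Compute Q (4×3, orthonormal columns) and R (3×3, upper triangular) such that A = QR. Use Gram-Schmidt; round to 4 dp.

Q = [[-0.5669, 0.3318, 0.7466], [0.1890, -0.7299, 0.3938], [-0.5669, -0.5972, -0.0861], [0.5669, -0.0221, 0.5292]], R = [[5.2915, 1.8898, -3.2127], [0.0000, 3.2293, 2.8091], [0.0000, 0.0000, 1.6696]]

w_1 = (-3, 1, -3, 3); ‖w_1‖ = 5.2915, so q_1 = (-0.5669, 0.1890, -0.5669, 0.5669).
q_1·w_2 = (-0.5669)·0 + 0.1890·(-2) + (-0.5669)·(-3) + 0.5669·1 = 1.8898.
u_2 = w_2 − 1.8898·q_1 = (1.0714, -2.3571, -1.9286, -0.0714).
‖u_2‖ = 3.2293, so q_2 = (0.3318, -0.7299, -0.5972, -0.0221).
q_1·w_3 = (-0.5669)·4 + 0.1890·(-2) + (-0.5669)·0 + 0.5669·(-1) = -3.2127; q_2·w_3 = 0.3318·4 + (-0.7299)·(-2) + (-0.5972)·0 + (-0.0221)·(-1) = 2.8091.
u_3 = w_3 + 3.2127·q_1 − 2.8091·q_2 = (1.2466, 0.6575, -0.1438, 0.8836).
‖u_3‖ = 1.6696, so q_3 = (0.7466, 0.3938, -0.0861, 0.5292).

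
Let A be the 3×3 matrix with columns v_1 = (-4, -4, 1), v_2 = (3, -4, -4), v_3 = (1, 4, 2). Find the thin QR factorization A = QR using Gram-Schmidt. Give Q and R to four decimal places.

Q = [[-0.6963, 0.4685, 0.5437], [-0.6963, -0.6247, -0.3534], [0.1741, -0.6247, 0.7612]], R = [[5.7446, 0.0000, -3.1334], [0.0000, 6.4031, -3.2796], [0.0000, 0.0000, 0.6525]]

v_1 = (-4, -4, 1); ‖v_1‖ = 5.7446, so e_1 = (-0.6963, -0.6963, 0.1741).
e_1·v_2 = (-0.6963)·3 + (-0.6963)·(-4) + 0.1741·(-4) = 0.0000.
u_2 = v_2 + 0.0000·e_1 = (3.0000, -4.0000, -4.0000).
‖u_2‖ = 6.4031, so e_2 = (0.4685, -0.6247, -0.6247).
e_1·v_3 = (-0.6963)·1 + (-0.6963)·4 + 0.1741·2 = -3.1334; e_2·v_3 = 0.4685·1 + (-0.6247)·4 + (-0.6247)·2 = -3.2796.
u_3 = v_3 + 3.1334·e_1 + 3.2796·e_2 = (0.3548, -0.2306, 0.4967).
‖u_3‖ = 0.6525, so e_3 = (0.5437, -0.3534, 0.7612).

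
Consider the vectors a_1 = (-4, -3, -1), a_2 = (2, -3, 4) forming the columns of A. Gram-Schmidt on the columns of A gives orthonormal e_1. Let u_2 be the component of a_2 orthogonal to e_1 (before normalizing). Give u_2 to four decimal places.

u_2 = (1.5385, -3.3462, 3.8846)

a_1 = (-4, -3, -1); ‖a_1‖ = 5.0990, so e_1 = (-0.7845, -0.5883, -0.1961).
e_1·a_2 = (-0.7845)·2 + (-0.5883)·(-3) + (-0.1961)·4 = -0.5883.
u_2 = a_2 + 0.5883·e_1 = (1.5385, -3.3462, 3.8846).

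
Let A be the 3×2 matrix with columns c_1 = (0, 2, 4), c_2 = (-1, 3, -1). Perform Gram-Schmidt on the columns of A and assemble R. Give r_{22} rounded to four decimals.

e_1 = c_1/‖c_1‖ = (0, 2, 4)/4.4721 = (0.0000, 0.4472, 0.8944).
r_{12} = e_1·c_2 = 0.4472.
u_2 = c_2 − 0.4472·e_1 = (-1.0000, 2.8000, -1.4000).
r_{22} = ‖u_2‖ = 3.2863.

r_{22} = 3.2863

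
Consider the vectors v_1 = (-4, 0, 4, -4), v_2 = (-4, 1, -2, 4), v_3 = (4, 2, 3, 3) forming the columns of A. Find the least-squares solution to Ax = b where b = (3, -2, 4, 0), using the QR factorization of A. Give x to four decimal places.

v_1 = (-4, 0, 4, -4); ‖v_1‖ = 6.9282, so e_1 = (-0.5774, 0.0000, 0.5774, -0.5774).
e_1·v_2 = (-0.5774)·(-4) + 0.0000·1 + 0.5774·(-2) + (-0.5774)·4 = -1.1547.
u_2 = v_2 + 1.1547·e_1 = (-4.6667, 1.0000, -1.3333, 3.3333).
‖u_2‖ = 5.9722, so e_2 = (-0.7814, 0.1674, -0.2233, 0.5581).
e_1·v_3 = (-0.5774)·4 + 0.0000·2 + 0.5774·3 + (-0.5774)·3 = -2.3094; e_2·v_3 = (-0.7814)·4 + 0.1674·2 + (-0.2233)·3 + 0.5581·3 = -1.7861.
u_3 = v_3 + 2.3094·e_1 + 1.7861·e_2 = (1.2710, 2.2991, 3.9346, 2.6636).
‖u_3‖ = 5.4292, so e_3 = (0.2341, 0.4235, 0.7247, 0.4906).
Qᵀb = (0.5774, -3.5721, 2.7542).
Back-substitute: x_3 = 2.7542/5.4292 = 0.5073.
x_2 = (-3.5721 + 1.7861·0.5073)/5.9722 = -0.4464.
x_1 = (0.5774 + 1.1547·(-0.4464) + 2.3094·0.5073)/6.9282 = 0.1780.

x = (0.1780, -0.4464, 0.5073)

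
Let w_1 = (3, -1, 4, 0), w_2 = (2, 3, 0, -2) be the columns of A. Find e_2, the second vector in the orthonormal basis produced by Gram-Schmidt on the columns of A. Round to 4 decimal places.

e_2 = (0.4053, 0.7634, -0.1131, -0.4901)

w_1 = (3, -1, 4, 0); ‖w_1‖ = 5.0990, so e_1 = (0.5883, -0.1961, 0.7845, 0.0000).
e_1·w_2 = 0.5883·2 + (-0.1961)·3 + 0.7845·0 + 0.0000·(-2) = 0.5883.
u_2 = w_2 − 0.5883·e_1 = (1.6538, 3.1154, -0.4615, -2.0000).
‖u_2‖ = 4.0809, so e_2 = (0.4053, 0.7634, -0.1131, -0.4901).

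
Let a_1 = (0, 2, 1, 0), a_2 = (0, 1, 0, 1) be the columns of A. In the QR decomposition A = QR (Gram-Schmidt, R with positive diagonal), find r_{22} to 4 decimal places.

e_1 = a_1/‖a_1‖ = (0, 2, 1, 0)/2.2361 = (0.0000, 0.8944, 0.4472, 0.0000).
r_{12} = e_1·a_2 = 0.8944.
u_2 = a_2 − 0.8944·e_1 = (0.0000, 0.2000, -0.4000, 1.0000).
r_{22} = ‖u_2‖ = 1.0954.

r_{22} = 1.0954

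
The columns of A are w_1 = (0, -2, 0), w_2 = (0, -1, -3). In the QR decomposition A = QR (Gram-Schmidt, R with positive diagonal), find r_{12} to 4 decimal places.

w_1 = (0, -2, 0); ‖w_1‖ = 2.0000, so q_1 = (0.0000, -1.0000, 0.0000).
r_{12} = q_1·w_2 = 1.0000.

r_{12} = 1.0000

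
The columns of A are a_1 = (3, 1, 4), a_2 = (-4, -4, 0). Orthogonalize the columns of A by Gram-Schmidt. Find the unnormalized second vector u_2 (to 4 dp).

a_1 = (3, 1, 4); ‖a_1‖ = 5.0990, so q_1 = (0.5883, 0.1961, 0.7845).
q_1·a_2 = 0.5883·(-4) + 0.1961·(-4) + 0.7845·0 = -3.1379.
u_2 = a_2 + 3.1379·q_1 = (-2.1538, -3.3846, 2.4615).

u_2 = (-2.1538, -3.3846, 2.4615)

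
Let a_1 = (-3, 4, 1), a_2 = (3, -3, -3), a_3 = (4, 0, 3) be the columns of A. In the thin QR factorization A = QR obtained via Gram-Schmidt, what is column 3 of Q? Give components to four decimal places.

a_1 = (-3, 4, 1); ‖a_1‖ = 5.0990, so q_1 = (-0.5883, 0.7845, 0.1961).
q_1·a_2 = (-0.5883)·3 + 0.7845·(-3) + 0.1961·(-3) = -4.7068.
u_2 = a_2 + 4.7068·q_1 = (0.2308, 0.6923, -2.0769).
‖u_2‖ = 2.2014, so q_2 = (0.1048, 0.3145, -0.9435).
q_1·a_3 = (-0.5883)·4 + 0.7845·0 + 0.1961·3 = -1.7650; q_2·a_3 = 0.1048·4 + 0.3145·0 + (-0.9435)·3 = -2.4111.
u_3 = a_3 + 1.7650·q_1 + 2.4111·q_2 = (3.2143, 2.1429, 1.0714).
‖u_3‖ = 4.0089, so q_3 = (0.8018, 0.5345, 0.2673).

q_3 = (0.8018, 0.5345, 0.2673)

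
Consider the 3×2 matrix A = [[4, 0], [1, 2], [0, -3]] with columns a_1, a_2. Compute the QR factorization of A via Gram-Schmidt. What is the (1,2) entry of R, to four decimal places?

a_1 = (4, 1, 0); ‖a_1‖ = 4.1231, so q_1 = (0.9701, 0.2425, 0.0000).
r_{12} = q_1·a_2 = 0.4851.

r_{12} = 0.4851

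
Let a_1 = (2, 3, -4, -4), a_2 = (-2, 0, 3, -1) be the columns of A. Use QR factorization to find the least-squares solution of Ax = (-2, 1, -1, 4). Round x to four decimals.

q_1 = a_1/‖a_1‖ = (2, 3, -4, -4)/6.7082 = (0.2981, 0.4472, -0.5963, -0.5963).
r_{12} = q_1·a_2 = -1.7889.
u_2 = a_2 + 1.7889·q_1 = (-1.4667, 0.8000, 1.9333, -2.0667).
‖u_2‖ = 3.2863, so q_2 = (-0.4463, 0.2434, 0.5883, -0.6289).
Qᵀb = (-1.9379, -1.9677).
Back-substitute: x_2 = -1.9677/3.2863 = -0.5988.
x_1 = (-1.9379 + 1.7889·(-0.5988))/6.7082 = -0.4486.

x = (-0.4486, -0.5988)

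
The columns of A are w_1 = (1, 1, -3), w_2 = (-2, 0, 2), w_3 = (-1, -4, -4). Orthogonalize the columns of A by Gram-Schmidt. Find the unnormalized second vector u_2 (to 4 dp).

w_1 = (1, 1, -3); ‖w_1‖ = 3.3166, so e_1 = (0.3015, 0.3015, -0.9045).
e_1·w_2 = 0.3015·(-2) + 0.3015·0 + (-0.9045)·2 = -2.4121.
u_2 = w_2 + 2.4121·e_1 = (-1.2727, 0.7273, -0.1818).

u_2 = (-1.2727, 0.7273, -0.1818)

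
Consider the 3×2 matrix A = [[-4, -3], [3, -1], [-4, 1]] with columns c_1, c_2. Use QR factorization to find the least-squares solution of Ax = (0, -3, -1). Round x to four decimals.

x = (-0.1526, 0.2512)

c_1 = (-4, 3, -4); ‖c_1‖ = 6.4031, so e_1 = (-0.6247, 0.4685, -0.6247).
e_1·c_2 = (-0.6247)·(-3) + 0.4685·(-1) + (-0.6247)·1 = 0.7809.
u_2 = c_2 − 0.7809·e_1 = (-2.5122, -1.3659, 1.4878).
‖u_2‖ = 3.2234, so e_2 = (-0.7794, -0.4237, 0.4616).
Qᵀb = (-0.7809, 0.8096).
Back-substitute: x_2 = 0.8096/3.2234 = 0.2512.
x_1 = (-0.7809 − 0.7809·0.2512)/6.4031 = -0.1526.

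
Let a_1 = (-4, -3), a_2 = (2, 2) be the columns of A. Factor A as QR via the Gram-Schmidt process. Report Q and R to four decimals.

Q = [[-0.8000, -0.6000], [-0.6000, 0.8000]], R = [[5.0000, -2.8000], [0.0000, 0.4000]]

q_1 = a_1/‖a_1‖ = (-4, -3)/5.0000 = (-0.8000, -0.6000).
r_{12} = q_1·a_2 = -2.8000.
u_2 = a_2 + 2.8000·q_1 = (-0.2400, 0.3200).
‖u_2‖ = 0.4000, so q_2 = (-0.6000, 0.8000).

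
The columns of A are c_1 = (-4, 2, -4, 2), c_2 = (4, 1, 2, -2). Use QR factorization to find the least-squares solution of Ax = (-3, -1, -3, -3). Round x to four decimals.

c_1 = (-4, 2, -4, 2); ‖c_1‖ = 6.3246, so q_1 = (-0.6325, 0.3162, -0.6325, 0.3162).
q_1·c_2 = (-0.6325)·4 + 0.3162·1 + (-0.6325)·2 + 0.3162·(-2) = -4.1110.
u_2 = c_2 + 4.1110·q_1 = (1.4000, 2.3000, -0.6000, -0.7000).
‖u_2‖ = 2.8460, so q_2 = (0.4919, 0.8081, -0.2108, -0.2460).
Qᵀb = (2.5298, -0.9135).
Back-substitute: x_2 = -0.9135/2.8460 = -0.3210.
x_1 = (2.5298 + 4.1110·(-0.3210))/6.3246 = 0.1914.

x = (0.1914, -0.3210)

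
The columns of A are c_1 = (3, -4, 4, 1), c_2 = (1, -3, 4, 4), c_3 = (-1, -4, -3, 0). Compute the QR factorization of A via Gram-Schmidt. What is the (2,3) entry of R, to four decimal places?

e_1 = c_1/‖c_1‖ = (3, -4, 4, 1)/6.4807 = (0.4629, -0.6172, 0.6172, 0.1543).
r_{12} = e_1·c_2 = 5.4006.
u_2 = c_2 − 5.4006·e_1 = (-1.5000, 0.3333, 0.6667, 3.1667).
‖u_2‖ = 3.5824, so e_2 = (-0.4187, 0.0930, 0.1861, 0.8840).
r_{23} = e_2·c_3 = -0.5118.

r_{23} = -0.5118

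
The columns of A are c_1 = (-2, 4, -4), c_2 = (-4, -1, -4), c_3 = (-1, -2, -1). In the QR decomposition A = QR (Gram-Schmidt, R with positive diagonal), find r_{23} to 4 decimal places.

c_1 = (-2, 4, -4); ‖c_1‖ = 6.0000, so q_1 = (-0.3333, 0.6667, -0.6667).
q_1·c_2 = (-0.3333)·(-4) + 0.6667·(-1) + (-0.6667)·(-4) = 3.3333.
u_2 = c_2 − 3.3333·q_1 = (-2.8889, -3.2222, -1.7778).
‖u_2‖ = 4.6786, so q_2 = (-0.6175, -0.6887, -0.3800).
r_{23} = q_2·c_3 = 2.3749.

r_{23} = 2.3749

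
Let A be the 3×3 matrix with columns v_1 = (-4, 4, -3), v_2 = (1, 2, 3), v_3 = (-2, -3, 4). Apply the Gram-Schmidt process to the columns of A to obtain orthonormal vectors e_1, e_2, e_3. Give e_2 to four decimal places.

v_1 = (-4, 4, -3); ‖v_1‖ = 6.4031, so e_1 = (-0.6247, 0.6247, -0.4685).
e_1·v_2 = (-0.6247)·1 + 0.6247·2 + (-0.4685)·3 = -0.7809.
u_2 = v_2 + 0.7809·e_1 = (0.5122, 2.4878, 2.6341).
‖u_2‖ = 3.6593, so e_2 = (0.1400, 0.6799, 0.7199).

e_2 = (0.1400, 0.6799, 0.7199)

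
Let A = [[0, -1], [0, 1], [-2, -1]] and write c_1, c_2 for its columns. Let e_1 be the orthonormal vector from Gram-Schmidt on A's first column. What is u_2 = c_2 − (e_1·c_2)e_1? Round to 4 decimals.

e_1 = c_1/‖c_1‖ = (0, 0, -2)/2.0000 = (0.0000, 0.0000, -1.0000).
r_{12} = e_1·c_2 = 1.0000.
u_2 = c_2 − 1.0000·e_1 = (-1.0000, 1.0000, 0.0000).

u_2 = (-1.0000, 1.0000, 0.0000)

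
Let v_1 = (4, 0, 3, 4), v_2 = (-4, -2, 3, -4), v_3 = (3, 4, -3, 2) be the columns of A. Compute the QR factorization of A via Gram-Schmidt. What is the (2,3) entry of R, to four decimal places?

r_{23} = -5.4416

q_1 = v_1/‖v_1‖ = (4, 0, 3, 4)/6.4031 = (0.6247, 0.0000, 0.4685, 0.6247).
r_{12} = q_1·v_2 = -3.5920.
u_2 = v_2 + 3.5920·q_1 = (-1.7561, -2.0000, 4.6829, -1.7561).
‖u_2‖ = 5.6655, so q_2 = (-0.3100, -0.3530, 0.8266, -0.3100).
r_{23} = q_2·v_3 = -5.4416.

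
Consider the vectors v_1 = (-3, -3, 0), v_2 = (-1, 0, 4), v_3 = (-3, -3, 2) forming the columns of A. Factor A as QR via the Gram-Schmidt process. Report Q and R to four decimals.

v_1 = (-3, -3, 0); ‖v_1‖ = 4.2426, so e_1 = (-0.7071, -0.7071, 0.0000).
e_1·v_2 = (-0.7071)·(-1) + (-0.7071)·0 + 0.0000·4 = 0.7071.
u_2 = v_2 − 0.7071·e_1 = (-0.5000, 0.5000, 4.0000).
‖u_2‖ = 4.0620, so e_2 = (-0.1231, 0.1231, 0.9847).
e_1·v_3 = (-0.7071)·(-3) + (-0.7071)·(-3) + 0.0000·2 = 4.2426; e_2·v_3 = (-0.1231)·(-3) + 0.1231·(-3) + 0.9847·2 = 1.9695.
u_3 = v_3 − 4.2426·e_1 − 1.9695·e_2 = (0.2424, -0.2424, 0.0606).
‖u_3‖ = 0.3482, so e_3 = (0.6963, -0.6963, 0.1741).

Q = [[-0.7071, -0.1231, 0.6963], [-0.7071, 0.1231, -0.6963], [0.0000, 0.9847, 0.1741]], R = [[4.2426, 0.7071, 4.2426], [0.0000, 4.0620, 1.9695], [0.0000, 0.0000, 0.3482]]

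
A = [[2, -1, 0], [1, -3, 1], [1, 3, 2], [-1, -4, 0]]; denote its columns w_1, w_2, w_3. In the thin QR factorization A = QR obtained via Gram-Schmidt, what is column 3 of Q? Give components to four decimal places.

w_1 = (2, 1, 1, -1); ‖w_1‖ = 2.6458, so q_1 = (0.7559, 0.3780, 0.3780, -0.3780).
q_1·w_2 = 0.7559·(-1) + 0.3780·(-3) + 0.3780·3 + (-0.3780)·(-4) = 0.7559.
u_2 = w_2 − 0.7559·q_1 = (-1.5714, -3.2857, 2.7143, -3.7143).
‖u_2‖ = 5.8676, so q_2 = (-0.2678, -0.5600, 0.4626, -0.6330).
q_1·w_3 = 0.7559·0 + 0.3780·1 + 0.3780·2 + (-0.3780)·0 = 1.1339; q_2·w_3 = (-0.2678)·0 + (-0.5600)·1 + 0.4626·2 + (-0.6330)·0 = 0.3652.
u_3 = w_3 − 1.1339·q_1 − 0.3652·q_2 = (-0.7593, 0.7759, 1.4025, 0.6598).
‖u_3‖ = 1.8923, so q_3 = (-0.4013, 0.4100, 0.7411, 0.3486).

q_3 = (-0.4013, 0.4100, 0.7411, 0.3486)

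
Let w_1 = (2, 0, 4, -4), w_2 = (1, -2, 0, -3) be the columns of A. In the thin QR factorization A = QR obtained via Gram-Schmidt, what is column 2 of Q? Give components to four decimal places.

e_2 = (0.0760, -0.6838, -0.5318, -0.4938)

w_1 = (2, 0, 4, -4); ‖w_1‖ = 6.0000, so e_1 = (0.3333, 0.0000, 0.6667, -0.6667).
e_1·w_2 = 0.3333·1 + 0.0000·(-2) + 0.6667·0 + (-0.6667)·(-3) = 2.3333.
u_2 = w_2 − 2.3333·e_1 = (0.2222, -2.0000, -1.5556, -1.4444).
‖u_2‖ = 2.9250, so e_2 = (0.0760, -0.6838, -0.5318, -0.4938).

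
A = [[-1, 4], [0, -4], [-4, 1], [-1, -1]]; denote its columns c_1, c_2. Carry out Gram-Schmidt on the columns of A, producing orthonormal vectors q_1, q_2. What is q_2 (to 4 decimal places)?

q_2 = (0.6457, -0.7152, -0.0993, -0.2483)

c_1 = (-1, 0, -4, -1); ‖c_1‖ = 4.2426, so q_1 = (-0.2357, 0.0000, -0.9428, -0.2357).
q_1·c_2 = (-0.2357)·4 + 0.0000·(-4) + (-0.9428)·1 + (-0.2357)·(-1) = -1.6499.
u_2 = c_2 + 1.6499·q_1 = (3.6111, -4.0000, -0.5556, -1.3889).
‖u_2‖ = 5.5927, so q_2 = (0.6457, -0.7152, -0.0993, -0.2483).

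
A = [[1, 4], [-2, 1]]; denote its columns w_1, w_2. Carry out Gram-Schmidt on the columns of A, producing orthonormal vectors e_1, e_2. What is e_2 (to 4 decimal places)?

e_2 = (0.8944, 0.4472)

e_1 = w_1/‖w_1‖ = (1, -2)/2.2361 = (0.4472, -0.8944).
r_{12} = e_1·w_2 = 0.8944.
u_2 = w_2 − 0.8944·e_1 = (3.6000, 1.8000).
‖u_2‖ = 4.0249, so e_2 = (0.8944, 0.4472).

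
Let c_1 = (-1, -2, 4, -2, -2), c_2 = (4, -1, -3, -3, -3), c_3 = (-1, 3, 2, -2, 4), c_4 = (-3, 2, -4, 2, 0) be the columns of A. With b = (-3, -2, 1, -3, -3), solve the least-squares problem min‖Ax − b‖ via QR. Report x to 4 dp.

x = (1.4791, 0.4073, 0.1448, 0.9016)

c_1 = (-1, -2, 4, -2, -2); ‖c_1‖ = 5.3852, so q_1 = (-0.1857, -0.3714, 0.7428, -0.3714, -0.3714).
q_1·c_2 = (-0.1857)·4 + (-0.3714)·(-1) + 0.7428·(-3) + (-0.3714)·(-3) + (-0.3714)·(-3) = -0.3714.
u_2 = c_2 + 0.3714·q_1 = (3.9310, -1.1379, -2.7241, -3.1379, -3.1379).
‖u_2‖ = 6.6228, so q_2 = (0.5936, -0.1718, -0.4113, -0.4738, -0.4738).
q_1·c_3 = (-0.1857)·(-1) + (-0.3714)·3 + 0.7428·2 + (-0.3714)·(-2) + (-0.3714)·4 = -0.1857; q_2·c_3 = 0.5936·(-1) + (-0.1718)·3 + (-0.4113)·2 + (-0.4738)·(-2) + (-0.4738)·4 = -2.8793.
u_3 = c_3 + 0.1857·q_1 + 2.8793·q_2 = (0.6745, 2.4363, 0.9536, -3.4332, 2.5668).
‖u_3‖ = 5.0671, so q_3 = (0.1331, 0.4808, 0.1882, -0.6775, 0.5066).
q_1·c_4 = (-0.1857)·(-3) + (-0.3714)·2 + 0.7428·(-4) + (-0.3714)·2 + (-0.3714)·0 = -3.8996; q_2·c_4 = 0.5936·(-3) + (-0.1718)·2 + (-0.4113)·(-4) + (-0.4738)·2 + (-0.4738)·0 = -1.4266; q_3·c_4 = 0.1331·(-3) + 0.4808·2 + 0.1882·(-4) + (-0.6775)·2 + 0.5066·0 = -1.5456.
u_4 = c_4 + 3.8996·q_1 + 1.4266·q_2 + 1.5456·q_3 = (-2.6716, 1.0498, -1.3994, -1.1714, -1.3413).
‖u_4‖ = 3.6564, so q_4 = (-0.7307, 0.2871, -0.3827, -0.3204, -0.3668).
Qᵀb = (4.2710, 0.9945, -0.6599, 3.2967).
Back-substitute: x_4 = 3.2967/3.6564 = 0.9016.
x_3 = (-0.6599 + 1.5456·0.9016)/5.0671 = 0.1448.
x_2 = (0.9945 + 2.8793·0.1448 + 1.4266·0.9016)/6.6228 = 0.4073.
x_1 = (4.2710 + 0.3714·0.4073 + 0.1857·0.1448 + 3.8996·0.9016)/5.3852 = 1.4791.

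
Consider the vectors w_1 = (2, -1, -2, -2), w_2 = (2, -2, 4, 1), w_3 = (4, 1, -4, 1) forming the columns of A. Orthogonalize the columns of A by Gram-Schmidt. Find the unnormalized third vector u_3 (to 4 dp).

w_1 = (2, -1, -2, -2); ‖w_1‖ = 3.6056, so q_1 = (0.5547, -0.2774, -0.5547, -0.5547).
q_1·w_2 = 0.5547·2 + (-0.2774)·(-2) + (-0.5547)·4 + (-0.5547)·1 = -1.1094.
u_2 = w_2 + 1.1094·q_1 = (2.6154, -2.3077, 3.3846, 0.3846).
‖u_2‖ = 4.8754, so q_2 = (0.5364, -0.4733, 0.6942, 0.0789).
q_1·w_3 = 0.5547·4 + (-0.2774)·1 + (-0.5547)·(-4) + (-0.5547)·1 = 3.6056; q_2·w_3 = 0.5364·4 + (-0.4733)·1 + 0.6942·(-4) + 0.0789·1 = -1.0256.
u_3 = w_3 − 3.6056·q_1 + 1.0256·q_2 = (2.5502, 1.5146, -1.2880, 3.0809).

u_3 = (2.5502, 1.5146, -1.2880, 3.0809)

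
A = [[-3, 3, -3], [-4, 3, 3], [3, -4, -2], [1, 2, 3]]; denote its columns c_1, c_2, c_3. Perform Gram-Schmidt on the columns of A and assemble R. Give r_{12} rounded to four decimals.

c_1 = (-3, -4, 3, 1); ‖c_1‖ = 5.9161, so e_1 = (-0.5071, -0.6761, 0.5071, 0.1690).
r_{12} = e_1·c_2 = -5.2400.

r_{12} = -5.2400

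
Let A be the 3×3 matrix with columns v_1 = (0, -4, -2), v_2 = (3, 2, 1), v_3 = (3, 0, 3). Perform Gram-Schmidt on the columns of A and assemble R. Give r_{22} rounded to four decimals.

r_{22} = 3.0000

q_1 = v_1/‖v_1‖ = (0, -4, -2)/4.4721 = (0.0000, -0.8944, -0.4472).
r_{12} = q_1·v_2 = -2.2361.
u_2 = v_2 + 2.2361·q_1 = (3.0000, 0.0000, 0.0000).
r_{22} = ‖u_2‖ = 3.0000.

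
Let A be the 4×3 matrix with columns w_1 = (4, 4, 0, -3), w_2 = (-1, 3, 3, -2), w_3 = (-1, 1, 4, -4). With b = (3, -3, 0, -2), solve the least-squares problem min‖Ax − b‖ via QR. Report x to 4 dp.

w_1 = (4, 4, 0, -3); ‖w_1‖ = 6.4031, so e_1 = (0.6247, 0.6247, 0.0000, -0.4685).
e_1·w_2 = 0.6247·(-1) + 0.6247·3 + 0.0000·3 + (-0.4685)·(-2) = 2.1864.
u_2 = w_2 − 2.1864·e_1 = (-2.3659, 1.6341, 3.0000, -0.9756).
‖u_2‖ = 4.2684, so e_2 = (-0.5543, 0.3828, 0.7028, -0.2286).
e_1·w_3 = 0.6247·(-1) + 0.6247·1 + 0.0000·4 + (-0.4685)·(-4) = 1.8741; e_2·w_3 = (-0.5543)·(-1) + 0.3828·1 + 0.7028·4 + (-0.2286)·(-4) = 4.6627.
u_3 = w_3 − 1.8741·e_1 − 4.6627·e_2 = (0.4137, -1.9558, 0.7229, -2.0562).
‖u_3‖ = 2.9575, so e_3 = (0.1399, -0.6613, 0.2444, -0.6953).
Qᵀb = (0.9370, -2.3542, 3.7940).
Back-substitute: x_3 = 3.7940/2.9575 = 1.2828.
x_2 = (-2.3542 − 4.6627·1.2828)/4.2684 = -1.9529.
x_1 = (0.9370 − 2.1864·(-1.9529) − 1.8741·1.2828)/6.4031 = 0.4377.

x = (0.4377, -1.9529, 1.2828)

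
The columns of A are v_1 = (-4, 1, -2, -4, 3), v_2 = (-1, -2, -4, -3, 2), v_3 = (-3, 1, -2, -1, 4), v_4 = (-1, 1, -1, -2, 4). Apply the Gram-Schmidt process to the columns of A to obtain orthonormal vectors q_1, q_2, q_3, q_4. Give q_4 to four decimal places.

q_4 = (0.6721, 0.1608, 0.3089, -0.3970, 0.5190)

v_1 = (-4, 1, -2, -4, 3); ‖v_1‖ = 6.7823, so q_1 = (-0.5898, 0.1474, -0.2949, -0.5898, 0.4423).
q_1·v_2 = (-0.5898)·(-1) + 0.1474·(-2) + (-0.2949)·(-4) + (-0.5898)·(-3) + 0.4423·2 = 4.1284.
u_2 = v_2 − 4.1284·q_1 = (1.4348, -2.6087, -2.7826, -0.5652, 0.1739).
‖u_2‖ = 4.1178, so q_2 = (0.3484, -0.6335, -0.6757, -0.1373, 0.0422).
q_1·v_3 = (-0.5898)·(-3) + 0.1474·1 + (-0.2949)·(-2) + (-0.5898)·(-1) + 0.4423·4 = 4.8656; q_2·v_3 = 0.3484·(-3) + (-0.6335)·1 + (-0.6757)·(-2) + (-0.1373)·(-1) + 0.0422·4 = -0.0211.
u_3 = v_3 − 4.8656·q_1 + 0.0211·q_2 = (-0.1231, 0.2692, -0.5795, 1.8667, 1.8487).
‖u_3‖ = 2.7066, so q_3 = (-0.0455, 0.0995, -0.2141, 0.6897, 0.6830).
q_1·v_4 = (-0.5898)·(-1) + 0.1474·1 + (-0.2949)·(-1) + (-0.5898)·(-2) + 0.4423·4 = 3.9809; q_2·v_4 = 0.3484·(-1) + (-0.6335)·1 + (-0.6757)·(-1) + (-0.1373)·(-2) + 0.0422·4 = 0.1373; q_3·v_4 = (-0.0455)·(-1) + 0.0995·1 + (-0.2141)·(-1) + 0.6897·(-2) + 0.6830·4 = 1.7119.
u_4 = v_4 − 3.9809·q_1 − 0.1373·q_2 − 1.7119·q_3 = (1.3778, 0.3297, 0.6332, -0.8140, 1.0641).
‖u_4‖ = 2.0501, so q_4 = (0.6721, 0.1608, 0.3089, -0.3970, 0.5190).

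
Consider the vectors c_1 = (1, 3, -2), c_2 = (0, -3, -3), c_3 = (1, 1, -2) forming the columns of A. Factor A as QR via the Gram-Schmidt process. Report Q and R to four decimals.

c_1 = (1, 3, -2); ‖c_1‖ = 3.7417, so e_1 = (0.2673, 0.8018, -0.5345).
e_1·c_2 = 0.2673·0 + 0.8018·(-3) + (-0.5345)·(-3) = -0.8018.
u_2 = c_2 + 0.8018·e_1 = (0.2143, -2.3571, -3.4286).
‖u_2‖ = 4.1662, so e_2 = (0.0514, -0.5658, -0.8230).
e_1·c_3 = 0.2673·1 + 0.8018·1 + (-0.5345)·(-2) = 2.1381; e_2·c_3 = 0.0514·1 + (-0.5658)·1 + (-0.8230)·(-2) = 1.1316.
u_3 = c_3 − 2.1381·e_1 − 1.1316·e_2 = (0.3704, -0.0741, 0.0741).
‖u_3‖ = 0.3849, so e_3 = (0.9623, -0.1925, 0.1925).

Q = [[0.2673, 0.0514, 0.9623], [0.8018, -0.5658, -0.1925], [-0.5345, -0.8230, 0.1925]], R = [[3.7417, -0.8018, 2.1381], [0.0000, 4.1662, 1.1316], [0.0000, 0.0000, 0.3849]]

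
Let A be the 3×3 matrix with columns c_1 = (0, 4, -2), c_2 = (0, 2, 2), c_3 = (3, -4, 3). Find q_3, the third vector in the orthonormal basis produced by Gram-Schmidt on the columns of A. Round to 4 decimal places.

c_1 = (0, 4, -2); ‖c_1‖ = 4.4721, so q_1 = (0.0000, 0.8944, -0.4472).
q_1·c_2 = 0.0000·0 + 0.8944·2 + (-0.4472)·2 = 0.8944.
u_2 = c_2 − 0.8944·q_1 = (0.0000, 1.2000, 2.4000).
‖u_2‖ = 2.6833, so q_2 = (0.0000, 0.4472, 0.8944).
q_1·c_3 = 0.0000·3 + 0.8944·(-4) + (-0.4472)·3 = -4.9193; q_2·c_3 = 0.0000·3 + 0.4472·(-4) + 0.8944·3 = 0.8944.
u_3 = c_3 + 4.9193·q_1 − 0.8944·q_2 = (3.0000, 0.0000, 0.0000).
‖u_3‖ = 3.0000, so q_3 = (1.0000, 0.0000, 0.0000).

q_3 = (1.0000, 0.0000, 0.0000)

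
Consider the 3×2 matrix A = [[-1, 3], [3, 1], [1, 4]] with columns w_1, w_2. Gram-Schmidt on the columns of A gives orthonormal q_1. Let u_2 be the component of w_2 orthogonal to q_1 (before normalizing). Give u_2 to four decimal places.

u_2 = (3.3636, -0.0909, 3.6364)

w_1 = (-1, 3, 1); ‖w_1‖ = 3.3166, so q_1 = (-0.3015, 0.9045, 0.3015).
q_1·w_2 = (-0.3015)·3 + 0.9045·1 + 0.3015·4 = 1.2060.
u_2 = w_2 − 1.2060·q_1 = (3.3636, -0.0909, 3.6364).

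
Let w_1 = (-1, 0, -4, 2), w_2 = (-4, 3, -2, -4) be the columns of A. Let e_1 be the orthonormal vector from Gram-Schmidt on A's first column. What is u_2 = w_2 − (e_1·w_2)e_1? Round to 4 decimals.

u_2 = (-3.8095, 3.0000, -1.2381, -4.3810)

w_1 = (-1, 0, -4, 2); ‖w_1‖ = 4.5826, so e_1 = (-0.2182, 0.0000, -0.8729, 0.4364).
e_1·w_2 = (-0.2182)·(-4) + 0.0000·3 + (-0.8729)·(-2) + 0.4364·(-4) = 0.8729.
u_2 = w_2 − 0.8729·e_1 = (-3.8095, 3.0000, -1.2381, -4.3810).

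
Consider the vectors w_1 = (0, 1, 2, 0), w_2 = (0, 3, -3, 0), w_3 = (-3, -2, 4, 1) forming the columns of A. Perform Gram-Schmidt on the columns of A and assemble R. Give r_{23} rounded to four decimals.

r_{23} = -3.5777

w_1 = (0, 1, 2, 0); ‖w_1‖ = 2.2361, so q_1 = (0.0000, 0.4472, 0.8944, 0.0000).
q_1·w_2 = 0.0000·0 + 0.4472·3 + 0.8944·(-3) + 0.0000·0 = -1.3416.
u_2 = w_2 + 1.3416·q_1 = (0.0000, 3.6000, -1.8000, 0.0000).
‖u_2‖ = 4.0249, so q_2 = (0.0000, 0.8944, -0.4472, 0.0000).
r_{23} = q_2·w_3 = -3.5777.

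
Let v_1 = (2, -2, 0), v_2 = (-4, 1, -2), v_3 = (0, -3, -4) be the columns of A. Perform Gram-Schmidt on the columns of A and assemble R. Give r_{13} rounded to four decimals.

r_{13} = 2.1213

v_1 = (2, -2, 0); ‖v_1‖ = 2.8284, so e_1 = (0.7071, -0.7071, 0.0000).
r_{13} = e_1·v_3 = 2.1213.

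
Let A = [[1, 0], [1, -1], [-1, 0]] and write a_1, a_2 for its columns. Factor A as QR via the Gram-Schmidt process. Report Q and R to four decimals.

Q = [[0.5774, 0.4082], [0.5774, -0.8165], [-0.5774, -0.4082]], R = [[1.7321, -0.5774], [0.0000, 0.8165]]

a_1 = (1, 1, -1); ‖a_1‖ = 1.7321, so e_1 = (0.5774, 0.5774, -0.5774).
e_1·a_2 = 0.5774·0 + 0.5774·(-1) + (-0.5774)·0 = -0.5774.
u_2 = a_2 + 0.5774·e_1 = (0.3333, -0.6667, -0.3333).
‖u_2‖ = 0.8165, so e_2 = (0.4082, -0.8165, -0.4082).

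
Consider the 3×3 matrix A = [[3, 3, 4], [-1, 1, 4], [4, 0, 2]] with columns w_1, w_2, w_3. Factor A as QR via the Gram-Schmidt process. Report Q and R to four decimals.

w_1 = (3, -1, 4); ‖w_1‖ = 5.0990, so q_1 = (0.5883, -0.1961, 0.7845).
q_1·w_2 = 0.5883·3 + (-0.1961)·1 + 0.7845·0 = 1.5689.
u_2 = w_2 − 1.5689·q_1 = (2.0769, 1.3077, -1.2308).
‖u_2‖ = 2.7456, so q_2 = (0.7564, 0.4763, -0.4483).
q_1·w_3 = 0.5883·4 + (-0.1961)·4 + 0.7845·2 = 3.1379; q_2·w_3 = 0.7564·4 + 0.4763·4 + (-0.4483)·2 = 4.0344.
u_3 = w_3 − 3.1379·q_1 − 4.0344·q_2 = (-0.8980, 2.6939, 1.3469).
‖u_3‖ = 3.1429, so q_3 = (-0.2857, 0.8571, 0.4286).

Q = [[0.5883, 0.7564, -0.2857], [-0.1961, 0.4763, 0.8571], [0.7845, -0.4483, 0.4286]], R = [[5.0990, 1.5689, 3.1379], [0.0000, 2.7456, 4.0344], [0.0000, 0.0000, 3.1429]]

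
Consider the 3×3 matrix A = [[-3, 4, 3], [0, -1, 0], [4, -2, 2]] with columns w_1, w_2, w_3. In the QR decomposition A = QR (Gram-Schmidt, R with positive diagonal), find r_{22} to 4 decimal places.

r_{22} = 2.2361

w_1 = (-3, 0, 4); ‖w_1‖ = 5.0000, so e_1 = (-0.6000, 0.0000, 0.8000).
e_1·w_2 = (-0.6000)·4 + 0.0000·(-1) + 0.8000·(-2) = -4.0000.
u_2 = w_2 + 4.0000·e_1 = (1.6000, -1.0000, 1.2000).
r_{22} = ‖u_2‖ = 2.2361.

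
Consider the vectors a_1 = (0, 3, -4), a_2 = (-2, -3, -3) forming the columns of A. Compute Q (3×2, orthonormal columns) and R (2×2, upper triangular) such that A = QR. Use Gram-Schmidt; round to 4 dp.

e_1 = a_1/‖a_1‖ = (0, 3, -4)/5.0000 = (0.0000, 0.6000, -0.8000).
r_{12} = e_1·a_2 = 0.6000.
u_2 = a_2 − 0.6000·e_1 = (-2.0000, -3.3600, -2.5200).
‖u_2‖ = 4.6519, so e_2 = (-0.4299, -0.7223, -0.5417).

Q = [[0.0000, -0.4299], [0.6000, -0.7223], [-0.8000, -0.5417]], R = [[5.0000, 0.6000], [0.0000, 4.6519]]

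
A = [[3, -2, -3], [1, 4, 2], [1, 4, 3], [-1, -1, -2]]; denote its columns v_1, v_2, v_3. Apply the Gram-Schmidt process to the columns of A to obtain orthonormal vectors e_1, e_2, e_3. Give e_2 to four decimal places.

v_1 = (3, 1, 1, -1); ‖v_1‖ = 3.4641, so e_1 = (0.8660, 0.2887, 0.2887, -0.2887).
e_1·v_2 = 0.8660·(-2) + 0.2887·4 + 0.2887·4 + (-0.2887)·(-1) = 0.8660.
u_2 = v_2 − 0.8660·e_1 = (-2.7500, 3.7500, 3.7500, -0.7500).
‖u_2‖ = 6.0208, so e_2 = (-0.4568, 0.6228, 0.6228, -0.1246).

e_2 = (-0.4568, 0.6228, 0.6228, -0.1246)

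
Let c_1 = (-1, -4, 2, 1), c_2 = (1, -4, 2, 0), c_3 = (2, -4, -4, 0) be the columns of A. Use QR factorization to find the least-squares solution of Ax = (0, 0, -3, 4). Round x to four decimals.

x = (1.0811, -1.5405, 0.5811)

e_1 = c_1/‖c_1‖ = (-1, -4, 2, 1)/4.6904 = (-0.2132, -0.8528, 0.4264, 0.2132).
r_{12} = e_1·c_2 = 4.0508.
u_2 = c_2 − 4.0508·e_1 = (1.8636, -0.5455, 0.2727, -0.8636).
‖u_2‖ = 2.1426, so e_2 = (0.8698, -0.2546, 0.1273, -0.4031).
r_{13} = e_1·c_3 = 1.2792; r_{23} = e_2·c_3 = 2.2487.
u_3 = c_3 − 1.2792·e_1 − 2.2487·e_2 = (0.3168, -2.3366, -4.8317, 0.6337).
‖u_3‖ = 5.4136, so e_3 = (0.0585, -0.4316, -0.8925, 0.1171).
Qᵀb = (-0.4264, -1.9941, 3.1457).
Back-substitute: x_3 = 3.1457/5.4136 = 0.5811.
x_2 = (-1.9941 − 2.2487·0.5811)/2.1426 = -1.5405.
x_1 = (-0.4264 − 4.0508·(-1.5405) − 1.2792·0.5811)/4.6904 = 1.0811.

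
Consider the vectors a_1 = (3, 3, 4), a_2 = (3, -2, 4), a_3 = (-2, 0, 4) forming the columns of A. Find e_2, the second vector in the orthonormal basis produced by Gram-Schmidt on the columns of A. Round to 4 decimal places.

e_2 = (0.3087, -0.8575, 0.4116)

a_1 = (3, 3, 4); ‖a_1‖ = 5.8310, so e_1 = (0.5145, 0.5145, 0.6860).
e_1·a_2 = 0.5145·3 + 0.5145·(-2) + 0.6860·4 = 3.2585.
u_2 = a_2 − 3.2585·e_1 = (1.3235, -3.6765, 1.7647).
‖u_2‖ = 4.2875, so e_2 = (0.3087, -0.8575, 0.4116).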